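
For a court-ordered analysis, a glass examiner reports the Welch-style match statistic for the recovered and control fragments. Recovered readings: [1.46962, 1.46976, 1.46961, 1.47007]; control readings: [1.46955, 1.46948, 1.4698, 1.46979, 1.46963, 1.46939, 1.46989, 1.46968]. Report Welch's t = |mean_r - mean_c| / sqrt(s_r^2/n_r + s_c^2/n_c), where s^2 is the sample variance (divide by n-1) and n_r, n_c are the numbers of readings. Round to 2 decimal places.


Welch's t-criterion for glass RI comparison:
Recovered mean = sum / n_r = 5.87906 / 4 = 1.469765
Control mean = sum / n_c = 11.75721 / 8 = 1.4696513
Recovered sample variance s_r^2 = 4.60333e-08
Control sample variance s_c^2 = 2.96411e-08
Welch SE (unpooled) = sqrt(s_r^2/n_r + s_c^2/n_c) = sqrt(1.15083e-08 + 3.70513e-09) = sqrt(1.52134e-08) = 0.000123343
|mean_r - mean_c| = 0.00011375
t = 0.00011375 / 0.000123343 = 0.92

0.92


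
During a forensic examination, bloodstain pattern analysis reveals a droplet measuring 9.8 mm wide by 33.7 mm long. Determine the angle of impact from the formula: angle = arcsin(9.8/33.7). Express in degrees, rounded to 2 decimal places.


Blood spatter impact angle calculation:
width / length = 9.8 / 33.7 = 0.290801
angle = arcsin(0.290801)
angle = 16.91 degrees

16.91


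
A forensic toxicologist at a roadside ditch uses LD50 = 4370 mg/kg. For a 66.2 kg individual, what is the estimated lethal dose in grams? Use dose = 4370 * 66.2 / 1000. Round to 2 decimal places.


Lethal dose calculation:
Lethal dose = LD50 * body_weight / 1000
= 4370 * 66.2 / 1000
= 289294 / 1000
= 289.29 g

289.29


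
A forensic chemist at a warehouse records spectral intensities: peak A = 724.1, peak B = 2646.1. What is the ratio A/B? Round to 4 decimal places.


Spectral peak ratio:
Peak A = 724.1 counts
Peak B = 2646.1 counts
Ratio = 724.1 / 2646.1 = 0.2736

0.2736


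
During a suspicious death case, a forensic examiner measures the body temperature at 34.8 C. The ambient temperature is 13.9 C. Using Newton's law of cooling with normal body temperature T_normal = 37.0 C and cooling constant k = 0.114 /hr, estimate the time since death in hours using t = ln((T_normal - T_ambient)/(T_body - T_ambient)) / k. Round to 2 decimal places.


Using Newton's law of cooling:
t = ln((T_normal - T_ambient) / (T_body - T_ambient)) / k
T_normal - T_ambient = 23.1
T_body - T_ambient = 20.9
Ratio = 1.105263
ln(ratio) = 0.100083
t = 0.100083 / 0.114 = 0.88 hours

0.88


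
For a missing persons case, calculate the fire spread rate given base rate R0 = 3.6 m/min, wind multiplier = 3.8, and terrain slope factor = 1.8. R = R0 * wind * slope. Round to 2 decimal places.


Fire spread rate calculation:
R = R0 * wind_factor * slope_factor
= 3.6 * 3.8 * 1.8
= 13.68 * 1.8
= 24.62 m/min

24.62


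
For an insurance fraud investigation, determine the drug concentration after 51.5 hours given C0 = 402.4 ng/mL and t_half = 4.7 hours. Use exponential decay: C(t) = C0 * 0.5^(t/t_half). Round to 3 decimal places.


Drug concentration decay:
Number of half-lives = t / t_half = 51.5 / 4.7 = 10.957447
Decay factor = 0.5^10.957447 = 0.0005029
C(t) = 402.4 * 0.0005029 = 0.202 ng/mL

0.202


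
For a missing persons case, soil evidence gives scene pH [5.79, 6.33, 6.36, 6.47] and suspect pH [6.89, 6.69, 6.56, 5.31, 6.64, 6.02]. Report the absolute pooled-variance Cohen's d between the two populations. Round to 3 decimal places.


Pooled-variance Cohen's d for soil pH comparison:
Scene mean = 24.95 / 4 = 6.2375
Suspect mean = 38.11 / 6 = 6.351667
Scene sample variance s_s^2 = 0.092625
Suspect sample variance s_c^2 = 0.345177
Pooled variance = ((n_s-1)*s_s^2 + (n_c-1)*s_c^2) / (n_s + n_c - 2) = 0.25047
Pooled SD = sqrt(0.25047) = 0.50047
Mean difference = -0.114167
|d| = |-0.114167| / 0.50047 = 0.228

0.228


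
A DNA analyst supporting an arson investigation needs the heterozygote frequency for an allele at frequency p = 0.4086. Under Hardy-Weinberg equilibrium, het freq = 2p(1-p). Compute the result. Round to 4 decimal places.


Hardy-Weinberg heterozygote frequency:
q = 1 - p = 1 - 0.4086 = 0.5914
2pq = 2 * 0.4086 * 0.5914 = 0.4833

0.4833


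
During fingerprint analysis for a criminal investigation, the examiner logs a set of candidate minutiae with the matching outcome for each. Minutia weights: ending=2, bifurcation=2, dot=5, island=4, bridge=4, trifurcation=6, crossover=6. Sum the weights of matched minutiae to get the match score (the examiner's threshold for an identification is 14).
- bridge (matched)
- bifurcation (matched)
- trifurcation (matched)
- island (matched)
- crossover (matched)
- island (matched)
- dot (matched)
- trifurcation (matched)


Weighted minutiae match score:
  bridge: matched, +4 (running total 4)
  bifurcation: matched, +2 (running total 6)
  trifurcation: matched, +6 (running total 12)
  island: matched, +4 (running total 16)
  crossover: matched, +6 (running total 22)
  island: matched, +4 (running total 26)
  dot: matched, +5 (running total 31)
  trifurcation: matched, +6 (running total 37)
Total score = 37
Threshold = 14; verdict = identification

37


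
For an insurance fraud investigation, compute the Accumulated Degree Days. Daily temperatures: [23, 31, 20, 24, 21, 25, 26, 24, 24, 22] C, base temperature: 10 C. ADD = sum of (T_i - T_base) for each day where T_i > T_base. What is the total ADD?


Computing ADD day by day:
Day 1: max(0, 23 - 10) = 13
Day 2: max(0, 31 - 10) = 21
Day 3: max(0, 20 - 10) = 10
Day 4: max(0, 24 - 10) = 14
Day 5: max(0, 21 - 10) = 11
Day 6: max(0, 25 - 10) = 15
Day 7: max(0, 26 - 10) = 16
Day 8: max(0, 24 - 10) = 14
Day 9: max(0, 24 - 10) = 14
Day 10: max(0, 22 - 10) = 12
Total ADD = 140

140


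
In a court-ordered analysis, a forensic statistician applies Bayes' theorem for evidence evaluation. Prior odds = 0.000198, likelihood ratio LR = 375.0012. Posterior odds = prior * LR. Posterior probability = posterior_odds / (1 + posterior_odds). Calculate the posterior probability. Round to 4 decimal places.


Bayesian evidence evaluation:
Posterior odds = prior_odds * LR = 0.000198 * 375.0012 = 0.07425024
Posterior probability = posterior_odds / (1 + posterior_odds)
= 0.07425024 / (1 + 0.07425024)
= 0.07425024 / 1.07425024
= 0.0691

0.0691


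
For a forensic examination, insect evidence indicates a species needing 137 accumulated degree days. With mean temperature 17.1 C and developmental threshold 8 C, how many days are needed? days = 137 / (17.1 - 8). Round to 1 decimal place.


Insect development time:
Effective temperature = avg_temp - T_base = 17.1 - 8 = 9.1 C
Days = ADD / effective_temp = 137 / 9.1 = 15.1 days

15.1


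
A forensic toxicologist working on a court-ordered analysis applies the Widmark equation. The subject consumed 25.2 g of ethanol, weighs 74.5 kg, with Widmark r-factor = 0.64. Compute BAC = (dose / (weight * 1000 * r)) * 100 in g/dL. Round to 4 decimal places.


Applying the Widmark formula:
BAC = (dose_g / (body_wt * 1000 * r)) * 100
Denominator = 74.5 * 1000 * 0.64 = 47680
BAC = (25.2 / 47680) * 100
BAC = 0.0529 g/dL

0.0529


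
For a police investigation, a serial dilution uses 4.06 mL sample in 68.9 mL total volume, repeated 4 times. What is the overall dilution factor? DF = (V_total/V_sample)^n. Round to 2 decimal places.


Dilution factor calculation:
Single dilution = V_total / V_sample = 68.9 / 4.06 ≈ 16.970443
Number of dilutions = 4
Total DF = (68.9 / 4.06)^4 (full precision, rounded at the end) = 82941.67

82941.67


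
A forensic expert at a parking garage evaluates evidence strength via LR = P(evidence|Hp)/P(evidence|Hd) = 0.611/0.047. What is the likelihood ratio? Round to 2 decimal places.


Likelihood ratio calculation:
LR = P(E|Hp) / P(E|Hd)
LR = 0.611 / 0.047
LR = 13.00

13.00


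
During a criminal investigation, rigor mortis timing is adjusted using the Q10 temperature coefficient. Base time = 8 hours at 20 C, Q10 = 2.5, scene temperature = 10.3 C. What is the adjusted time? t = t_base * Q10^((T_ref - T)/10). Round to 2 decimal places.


Rigor mortis time adjustment:
Exponent = (T_ref - T_actual) / 10 = (20 - 10.3) / 10 = 0.97
Q10 factor = 2.5^0.97 = 2.43221
t_adjusted = 8 * 2.43221 = 19.46 hours

19.46


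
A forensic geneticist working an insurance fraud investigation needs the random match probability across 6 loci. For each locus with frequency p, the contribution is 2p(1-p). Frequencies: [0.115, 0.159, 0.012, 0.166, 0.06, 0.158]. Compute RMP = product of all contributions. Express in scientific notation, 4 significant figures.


Computing RMP for 6 loci:
Locus 1: 2 * 0.115 * 0.885 = 0.20355
Locus 2: 2 * 0.159 * 0.841 = 0.267438
Locus 3: 2 * 0.012 * 0.988 = 0.023712
Locus 4: 2 * 0.166 * 0.834 = 0.276888
Locus 5: 2 * 0.06 * 0.94 = 0.1128
Locus 6: 2 * 0.158 * 0.842 = 0.266072
RMP = 1.073e-05

1.073e-05


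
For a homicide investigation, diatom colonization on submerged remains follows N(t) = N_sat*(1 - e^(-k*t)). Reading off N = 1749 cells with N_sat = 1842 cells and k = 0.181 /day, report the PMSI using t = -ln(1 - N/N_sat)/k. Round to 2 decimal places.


PMSI from diatom colonization curve:
N / N_sat = 1749 / 1842 = 0.949511
1 - N/N_sat = 0.050489
ln(1 - N/N_sat) = -2.986
t = -ln(1 - N/N_sat) / k = -(-2.986) / 0.181 = 16.50 days

16.50


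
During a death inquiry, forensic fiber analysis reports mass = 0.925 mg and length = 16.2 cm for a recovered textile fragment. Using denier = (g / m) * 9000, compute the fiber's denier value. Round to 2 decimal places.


Denier calculation:
Mass in grams = 0.925 mg / 1000 = 0.000925 g
Length in meters = 16.2 cm / 100 = 0.162 m
Linear density = mass / length = 0.000925 / 0.162 = 0.00570988 g/m
Denier = (g/m) * 9000 = 0.00570988 * 9000 = 51.39

51.39


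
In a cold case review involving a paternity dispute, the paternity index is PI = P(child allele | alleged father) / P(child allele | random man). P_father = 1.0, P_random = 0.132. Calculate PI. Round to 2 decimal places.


Paternity Index calculation:
PI = P(allele|father) / P(allele|random)
PI = 1.0 / 0.132
PI = 7.58

7.58


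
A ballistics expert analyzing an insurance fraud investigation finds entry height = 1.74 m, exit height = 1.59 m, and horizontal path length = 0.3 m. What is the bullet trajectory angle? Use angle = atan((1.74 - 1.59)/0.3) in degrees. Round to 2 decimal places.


Bullet trajectory angle:
Height difference = 1.74 - 1.59 = 0.15 m
angle = atan(0.15 / 0.3)
angle = atan(0.5)
angle = 26.57 degrees

26.57


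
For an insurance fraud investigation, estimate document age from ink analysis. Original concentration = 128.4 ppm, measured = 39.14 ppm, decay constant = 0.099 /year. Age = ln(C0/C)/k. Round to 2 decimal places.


Document age estimation:
C0/C = 128.4 / 39.14 = 3.280531
ln(C0/C) = 1.188005
t = 1.188005 / 0.099 = 12.00 years

12.00


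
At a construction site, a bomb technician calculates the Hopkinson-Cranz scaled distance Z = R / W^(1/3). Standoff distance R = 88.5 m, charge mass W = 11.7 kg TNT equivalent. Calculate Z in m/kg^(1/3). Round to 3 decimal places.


Scaled distance calculation:
W^(1/3) = 11.7^(1/3) = 2.270189
Z = R / W^(1/3) = 88.5 / 2.270189
Z = 38.984 m/kg^(1/3)

38.984


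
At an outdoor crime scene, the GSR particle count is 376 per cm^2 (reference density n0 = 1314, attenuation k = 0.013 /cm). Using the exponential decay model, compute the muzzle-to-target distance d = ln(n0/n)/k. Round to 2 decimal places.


GSR distance calculation:
n0/n = 1314 / 376 = 3.494681
ln(n0/n) = 1.251242
d = 1.251242 / 0.013 = 96.25 cm

96.25


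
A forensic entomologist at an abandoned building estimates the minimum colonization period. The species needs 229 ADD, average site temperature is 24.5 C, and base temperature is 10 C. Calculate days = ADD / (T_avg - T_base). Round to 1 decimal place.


Insect development time:
Effective temperature = avg_temp - T_base = 24.5 - 10 = 14.5 C
Days = ADD / effective_temp = 229 / 14.5 = 15.8 days

15.8


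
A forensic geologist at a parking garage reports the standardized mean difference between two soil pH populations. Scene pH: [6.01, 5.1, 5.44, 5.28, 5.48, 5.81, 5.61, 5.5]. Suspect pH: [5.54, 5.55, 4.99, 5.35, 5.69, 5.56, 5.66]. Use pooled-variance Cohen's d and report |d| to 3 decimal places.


Pooled-variance Cohen's d for soil pH comparison:
Scene mean = 44.23 / 8 = 5.52875
Suspect mean = 38.34 / 7 = 5.477143
Scene sample variance s_s^2 = 0.082012
Suspect sample variance s_c^2 = 0.058057
Pooled variance = ((n_s-1)*s_s^2 + (n_c-1)*s_c^2) / (n_s + n_c - 2) = 0.070956
Pooled SD = sqrt(0.070956) = 0.266376
Mean difference = 0.051607
|d| = |0.051607| / 0.266376 = 0.194

0.194


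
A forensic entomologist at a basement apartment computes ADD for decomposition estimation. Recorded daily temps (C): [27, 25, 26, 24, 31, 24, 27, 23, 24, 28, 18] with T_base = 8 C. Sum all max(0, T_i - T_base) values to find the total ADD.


Computing ADD day by day:
Day 1: max(0, 27 - 8) = 19
Day 2: max(0, 25 - 8) = 17
Day 3: max(0, 26 - 8) = 18
Day 4: max(0, 24 - 8) = 16
Day 5: max(0, 31 - 8) = 23
Day 6: max(0, 24 - 8) = 16
Day 7: max(0, 27 - 8) = 19
Day 8: max(0, 23 - 8) = 15
Day 9: max(0, 24 - 8) = 16
Day 10: max(0, 28 - 8) = 20
Day 11: max(0, 18 - 8) = 10
Total ADD = 189

189


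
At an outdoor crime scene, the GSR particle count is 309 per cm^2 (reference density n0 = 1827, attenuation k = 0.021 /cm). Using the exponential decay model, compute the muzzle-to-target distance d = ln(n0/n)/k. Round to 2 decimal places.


GSR distance calculation:
n0/n = 1827 / 309 = 5.912621
ln(n0/n) = 1.777089
d = 1.777089 / 0.021 = 84.62 cm

84.62


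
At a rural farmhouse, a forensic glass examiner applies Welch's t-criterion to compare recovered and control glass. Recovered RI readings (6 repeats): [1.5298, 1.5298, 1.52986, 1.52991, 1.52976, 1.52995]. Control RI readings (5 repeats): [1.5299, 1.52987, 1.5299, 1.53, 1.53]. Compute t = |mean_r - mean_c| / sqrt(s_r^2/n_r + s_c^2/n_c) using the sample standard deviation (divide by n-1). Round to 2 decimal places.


Welch's t-criterion for glass RI comparison:
Recovered mean = sum / n_r = 9.17908 / 6 = 1.5298467
Control mean = sum / n_c = 7.64967 / 5 = 1.529934
Recovered sample variance s_r^2 = 5.34667e-09
Control sample variance s_c^2 = 3.78e-09
Welch SE (unpooled) = sqrt(s_r^2/n_r + s_c^2/n_c) = sqrt(8.91111e-10 + 7.56e-10) = sqrt(1.64711e-09) = 4.05846e-05
|mean_r - mean_c| = 8.73333e-05
t = 8.73333e-05 / 4.05846e-05 = 2.15

2.15


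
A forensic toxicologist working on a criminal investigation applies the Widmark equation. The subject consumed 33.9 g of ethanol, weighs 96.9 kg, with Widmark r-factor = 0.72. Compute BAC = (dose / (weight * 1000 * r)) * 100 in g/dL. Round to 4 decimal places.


Applying the Widmark formula:
BAC = (dose_g / (body_wt * 1000 * r)) * 100
Denominator = 96.9 * 1000 * 0.72 = 69768
BAC = (33.9 / 69768) * 100
BAC = 0.0486 g/dL

0.0486


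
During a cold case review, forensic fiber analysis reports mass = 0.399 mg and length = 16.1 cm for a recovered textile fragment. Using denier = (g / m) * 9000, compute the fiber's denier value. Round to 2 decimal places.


Denier calculation:
Mass in grams = 0.399 mg / 1000 = 0.000399 g
Length in meters = 16.1 cm / 100 = 0.161 m
Linear density = mass / length = 0.000399 / 0.161 = 0.00247826 g/m
Denier = (g/m) * 9000 = 0.00247826 * 9000 = 22.30

22.30


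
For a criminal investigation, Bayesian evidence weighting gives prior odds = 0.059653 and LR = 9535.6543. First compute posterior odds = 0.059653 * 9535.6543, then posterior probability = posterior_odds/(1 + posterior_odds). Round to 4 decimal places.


Bayesian evidence evaluation:
Posterior odds = prior_odds * LR = 0.059653 * 9535.6543 = 568.8304
Posterior probability = posterior_odds / (1 + posterior_odds)
= 568.8304 / (1 + 568.8304)
= 568.8304 / 569.8304
= 0.9982

0.9982


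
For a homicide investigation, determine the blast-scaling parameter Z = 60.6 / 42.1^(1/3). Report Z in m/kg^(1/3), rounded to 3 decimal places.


Scaled distance calculation:
W^(1/3) = 42.1^(1/3) = 3.478783
Z = R / W^(1/3) = 60.6 / 3.478783
Z = 17.420 m/kg^(1/3)

17.420


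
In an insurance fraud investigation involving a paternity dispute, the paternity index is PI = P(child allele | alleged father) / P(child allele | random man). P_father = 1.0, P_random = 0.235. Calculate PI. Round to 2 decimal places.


Paternity Index calculation:
PI = P(allele|father) / P(allele|random)
PI = 1.0 / 0.235
PI = 4.26

4.26


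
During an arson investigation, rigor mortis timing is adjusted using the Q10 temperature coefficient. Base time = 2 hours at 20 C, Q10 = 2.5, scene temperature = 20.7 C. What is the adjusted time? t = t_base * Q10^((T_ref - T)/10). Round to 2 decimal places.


Rigor mortis time adjustment:
Exponent = (T_ref - T_actual) / 10 = (20 - 20.7) / 10 = -0.07
Q10 factor = 2.5^-0.07 = 0.93787
t_adjusted = 2 * 0.93787 = 1.88 hours

1.88


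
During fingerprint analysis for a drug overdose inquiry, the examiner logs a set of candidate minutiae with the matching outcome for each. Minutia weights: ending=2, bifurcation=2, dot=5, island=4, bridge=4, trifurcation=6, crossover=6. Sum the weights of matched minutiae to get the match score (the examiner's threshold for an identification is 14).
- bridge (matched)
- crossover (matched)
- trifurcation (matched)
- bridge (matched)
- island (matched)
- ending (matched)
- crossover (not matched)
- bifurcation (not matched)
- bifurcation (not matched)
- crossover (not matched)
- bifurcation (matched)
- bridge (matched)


Weighted minutiae match score:
  bridge: matched, +4 (running total 4)
  crossover: matched, +6 (running total 10)
  trifurcation: matched, +6 (running total 16)
  bridge: matched, +4 (running total 20)
  island: matched, +4 (running total 24)
  ending: matched, +2 (running total 26)
  crossover: not matched, +0
  bifurcation: not matched, +0
  bifurcation: not matched, +0
  crossover: not matched, +0
  bifurcation: matched, +2 (running total 28)
  bridge: matched, +4 (running total 32)
Total score = 32
Threshold = 14; verdict = identification

32


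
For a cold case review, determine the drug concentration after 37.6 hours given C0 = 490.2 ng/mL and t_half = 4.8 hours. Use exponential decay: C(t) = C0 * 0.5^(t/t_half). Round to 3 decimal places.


Drug concentration decay:
Number of half-lives = t / t_half = 37.6 / 4.8 = 7.833333
Decay factor = 0.5^7.833333 = 0.00438462
C(t) = 490.2 * 0.00438462 = 2.149 ng/mL

2.149


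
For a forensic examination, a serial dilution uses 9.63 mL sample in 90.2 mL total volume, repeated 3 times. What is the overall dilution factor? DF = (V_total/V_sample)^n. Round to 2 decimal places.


Dilution factor calculation:
Single dilution = V_total / V_sample = 90.2 / 9.63 ≈ 9.366563
Number of dilutions = 3
Total DF = (90.2 / 9.63)^3 (full precision, rounded at the end) = 821.75

821.75


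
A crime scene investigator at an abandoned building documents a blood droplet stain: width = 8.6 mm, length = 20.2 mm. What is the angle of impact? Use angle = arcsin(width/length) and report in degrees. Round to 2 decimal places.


Blood spatter impact angle calculation:
width / length = 8.6 / 20.2 = 0.425743
angle = arcsin(0.425743)
angle = 25.20 degrees

25.20


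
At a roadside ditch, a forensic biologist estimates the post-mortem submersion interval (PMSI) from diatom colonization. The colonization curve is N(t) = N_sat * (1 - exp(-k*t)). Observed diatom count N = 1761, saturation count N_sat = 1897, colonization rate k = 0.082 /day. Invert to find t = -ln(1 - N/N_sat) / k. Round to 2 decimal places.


PMSI from diatom colonization curve:
N / N_sat = 1761 / 1897 = 0.928308
1 - N/N_sat = 0.071692
ln(1 - N/N_sat) = -2.635376
t = -ln(1 - N/N_sat) / k = -(-2.635376) / 0.082 = 32.14 days

32.14


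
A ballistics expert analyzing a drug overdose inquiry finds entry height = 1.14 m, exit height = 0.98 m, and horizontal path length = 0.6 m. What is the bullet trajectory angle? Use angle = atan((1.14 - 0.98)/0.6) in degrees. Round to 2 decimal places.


Bullet trajectory angle:
Height difference = 1.14 - 0.98 = 0.16 m
angle = atan(0.16 / 0.6)
angle = atan(0.266667)
angle = 14.93 degrees

14.93


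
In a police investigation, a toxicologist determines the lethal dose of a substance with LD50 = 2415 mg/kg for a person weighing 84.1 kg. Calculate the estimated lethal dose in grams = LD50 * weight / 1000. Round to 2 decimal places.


Lethal dose calculation:
Lethal dose = LD50 * body_weight / 1000
= 2415 * 84.1 / 1000
= 203101.5 / 1000
= 203.10 g

203.10


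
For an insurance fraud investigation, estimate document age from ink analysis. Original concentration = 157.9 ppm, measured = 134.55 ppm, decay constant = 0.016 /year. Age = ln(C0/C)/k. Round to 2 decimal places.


Document age estimation:
C0/C = 157.9 / 134.55 = 1.173541
ln(C0/C) = 0.160026
t = 0.160026 / 0.016 = 10.00 years

10.00


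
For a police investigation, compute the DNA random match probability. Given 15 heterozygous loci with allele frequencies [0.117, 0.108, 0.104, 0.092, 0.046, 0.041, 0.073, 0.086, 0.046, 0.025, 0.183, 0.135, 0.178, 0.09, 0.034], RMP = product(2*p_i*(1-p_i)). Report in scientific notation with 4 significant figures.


Computing RMP for 15 loci:
Locus 1: 2 * 0.117 * 0.883 = 0.206622
Locus 2: 2 * 0.108 * 0.892 = 0.192672
Locus 3: 2 * 0.104 * 0.896 = 0.186368
Locus 4: 2 * 0.092 * 0.908 = 0.167072
Locus 5: 2 * 0.046 * 0.954 = 0.087768
Locus 6: 2 * 0.041 * 0.959 = 0.078638
Locus 7: 2 * 0.073 * 0.927 = 0.135342
Locus 8: 2 * 0.086 * 0.914 = 0.157208
Locus 9: 2 * 0.046 * 0.954 = 0.087768
Locus 10: 2 * 0.025 * 0.975 = 0.04875
Locus 11: 2 * 0.183 * 0.817 = 0.299022
Locus 12: 2 * 0.135 * 0.865 = 0.23355
Locus 13: 2 * 0.178 * 0.822 = 0.292632
Locus 14: 2 * 0.09 * 0.91 = 0.1638
Locus 15: 2 * 0.034 * 0.966 = 0.065688
RMP = 1.713e-13

1.713e-13


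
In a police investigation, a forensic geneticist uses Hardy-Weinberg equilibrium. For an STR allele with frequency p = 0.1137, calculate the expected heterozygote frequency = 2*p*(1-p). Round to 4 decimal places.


Hardy-Weinberg heterozygote frequency:
q = 1 - p = 1 - 0.1137 = 0.8863
2pq = 2 * 0.1137 * 0.8863 = 0.2015

0.2015


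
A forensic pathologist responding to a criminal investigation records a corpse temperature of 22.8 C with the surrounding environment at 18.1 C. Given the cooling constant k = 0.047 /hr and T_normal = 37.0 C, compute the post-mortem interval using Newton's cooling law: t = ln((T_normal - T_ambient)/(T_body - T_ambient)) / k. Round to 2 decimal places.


Using Newton's law of cooling:
t = ln((T_normal - T_ambient) / (T_body - T_ambient)) / k
T_normal - T_ambient = 18.9
T_body - T_ambient = 4.7
Ratio = 4.021277
ln(ratio) = 1.3916
t = 1.3916 / 0.047 = 29.61 hours

29.61


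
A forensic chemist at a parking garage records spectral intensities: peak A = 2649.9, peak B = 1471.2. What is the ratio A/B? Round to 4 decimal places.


Spectral peak ratio:
Peak A = 2649.9 counts
Peak B = 1471.2 counts
Ratio = 2649.9 / 1471.2 = 1.8012

1.8012


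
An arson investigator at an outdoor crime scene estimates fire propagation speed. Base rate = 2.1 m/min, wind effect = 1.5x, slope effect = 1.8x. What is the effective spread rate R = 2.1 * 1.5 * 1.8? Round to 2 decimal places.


Fire spread rate calculation:
R = R0 * wind_factor * slope_factor
= 2.1 * 1.5 * 1.8
= 3.15 * 1.8
= 5.67 m/min

5.67


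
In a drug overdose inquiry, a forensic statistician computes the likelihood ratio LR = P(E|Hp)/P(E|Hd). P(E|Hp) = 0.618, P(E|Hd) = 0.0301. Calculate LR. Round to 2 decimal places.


Likelihood ratio calculation:
LR = P(E|Hp) / P(E|Hd)
LR = 0.618 / 0.0301
LR = 20.53

20.53


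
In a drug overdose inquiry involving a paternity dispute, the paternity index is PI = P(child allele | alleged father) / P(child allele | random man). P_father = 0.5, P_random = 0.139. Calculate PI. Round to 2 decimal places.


Paternity Index calculation:
PI = P(allele|father) / P(allele|random)
PI = 0.5 / 0.139
PI = 3.60

3.60


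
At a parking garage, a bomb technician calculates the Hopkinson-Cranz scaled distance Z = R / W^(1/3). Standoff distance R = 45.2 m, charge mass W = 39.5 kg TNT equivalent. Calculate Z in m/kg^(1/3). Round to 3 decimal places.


Scaled distance calculation:
W^(1/3) = 39.5^(1/3) = 3.405642
Z = R / W^(1/3) = 45.2 / 3.405642
Z = 13.272 m/kg^(1/3)

13.272


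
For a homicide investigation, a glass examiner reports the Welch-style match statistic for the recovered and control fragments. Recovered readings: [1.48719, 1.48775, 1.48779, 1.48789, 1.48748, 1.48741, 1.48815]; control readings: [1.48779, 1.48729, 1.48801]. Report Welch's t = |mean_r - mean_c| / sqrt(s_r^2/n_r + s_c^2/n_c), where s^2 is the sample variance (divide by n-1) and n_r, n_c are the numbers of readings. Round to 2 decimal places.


Welch's t-criterion for glass RI comparison:
Recovered mean = sum / n_r = 10.41366 / 7 = 1.4876657
Control mean = sum / n_c = 4.46309 / 3 = 1.4876967
Recovered sample variance s_r^2 = 1.05595e-07
Control sample variance s_c^2 = 1.36133e-07
Welch SE (unpooled) = sqrt(s_r^2/n_r + s_c^2/n_c) = sqrt(1.5085e-08 + 4.53778e-08) = sqrt(6.04628e-08) = 0.000245892
|mean_r - mean_c| = 3.09524e-05
t = 3.09524e-05 / 0.000245892 = 0.13

0.13


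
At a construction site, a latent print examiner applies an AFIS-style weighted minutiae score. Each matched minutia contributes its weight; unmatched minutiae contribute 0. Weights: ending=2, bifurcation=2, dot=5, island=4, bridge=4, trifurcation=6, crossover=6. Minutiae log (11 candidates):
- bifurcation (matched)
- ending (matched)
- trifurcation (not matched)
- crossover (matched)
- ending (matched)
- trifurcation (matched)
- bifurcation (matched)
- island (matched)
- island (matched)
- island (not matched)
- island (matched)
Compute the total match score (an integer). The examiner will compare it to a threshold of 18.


Weighted minutiae match score:
  bifurcation: matched, +2 (running total 2)
  ending: matched, +2 (running total 4)
  trifurcation: not matched, +0
  crossover: matched, +6 (running total 10)
  ending: matched, +2 (running total 12)
  trifurcation: matched, +6 (running total 18)
  bifurcation: matched, +2 (running total 20)
  island: matched, +4 (running total 24)
  island: matched, +4 (running total 28)
  island: not matched, +0
  island: matched, +4 (running total 32)
Total score = 32
Threshold = 18; verdict = identification

32


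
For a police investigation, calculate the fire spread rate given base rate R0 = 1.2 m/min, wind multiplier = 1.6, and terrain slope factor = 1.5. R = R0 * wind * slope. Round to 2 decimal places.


Fire spread rate calculation:
R = R0 * wind_factor * slope_factor
= 1.2 * 1.6 * 1.5
= 1.92 * 1.5
= 2.88 m/min

2.88


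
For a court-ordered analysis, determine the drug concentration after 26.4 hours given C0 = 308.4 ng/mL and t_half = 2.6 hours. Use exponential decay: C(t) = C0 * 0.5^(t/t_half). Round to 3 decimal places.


Drug concentration decay:
Number of half-lives = t / t_half = 26.4 / 2.6 = 10.153846
Decay factor = 0.5^10.153846 = 0.00087778
C(t) = 308.4 * 0.00087778 = 0.271 ng/mL

0.271


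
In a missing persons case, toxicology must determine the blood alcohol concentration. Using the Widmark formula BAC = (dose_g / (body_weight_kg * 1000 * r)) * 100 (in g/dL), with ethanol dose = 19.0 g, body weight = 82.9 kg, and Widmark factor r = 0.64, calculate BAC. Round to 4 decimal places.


Applying the Widmark formula:
BAC = (dose_g / (body_wt * 1000 * r)) * 100
Denominator = 82.9 * 1000 * 0.64 = 53056
BAC = (19.0 / 53056) * 100
BAC = 0.0358 g/dL

0.0358


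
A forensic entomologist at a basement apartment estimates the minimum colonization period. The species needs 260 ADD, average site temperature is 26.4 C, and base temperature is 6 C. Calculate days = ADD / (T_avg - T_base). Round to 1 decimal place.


Insect development time:
Effective temperature = avg_temp - T_base = 26.4 - 6 = 20.4 C
Days = ADD / effective_temp = 260 / 20.4 = 12.7 days

12.7


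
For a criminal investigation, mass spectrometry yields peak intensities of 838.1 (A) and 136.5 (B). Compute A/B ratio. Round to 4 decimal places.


Spectral peak ratio:
Peak A = 838.1 counts
Peak B = 136.5 counts
Ratio = 838.1 / 136.5 = 6.1399

6.1399


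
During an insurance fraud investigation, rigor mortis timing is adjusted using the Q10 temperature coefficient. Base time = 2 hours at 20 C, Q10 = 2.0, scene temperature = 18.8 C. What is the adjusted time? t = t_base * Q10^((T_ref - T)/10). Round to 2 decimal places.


Rigor mortis time adjustment:
Exponent = (T_ref - T_actual) / 10 = (20 - 18.8) / 10 = 0.12
Q10 factor = 2.0^0.12 = 1.08673
t_adjusted = 2 * 1.08673 = 2.17 hours

2.17


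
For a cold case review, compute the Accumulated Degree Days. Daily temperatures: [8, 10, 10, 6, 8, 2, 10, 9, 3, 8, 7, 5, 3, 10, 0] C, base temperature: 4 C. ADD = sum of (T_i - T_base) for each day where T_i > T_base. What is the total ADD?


Computing ADD day by day:
Day 1: max(0, 8 - 4) = 4
Day 2: max(0, 10 - 4) = 6
Day 3: max(0, 10 - 4) = 6
Day 4: max(0, 6 - 4) = 2
Day 5: max(0, 8 - 4) = 4
Day 6: max(0, 2 - 4) = 0
Day 7: max(0, 10 - 4) = 6
Day 8: max(0, 9 - 4) = 5
Day 9: max(0, 3 - 4) = 0
Day 10: max(0, 8 - 4) = 4
Day 11: max(0, 7 - 4) = 3
Day 12: max(0, 5 - 4) = 1
Day 13: max(0, 3 - 4) = 0
Day 14: max(0, 10 - 4) = 6
Day 15: max(0, 0 - 4) = 0
Total ADD = 47

47


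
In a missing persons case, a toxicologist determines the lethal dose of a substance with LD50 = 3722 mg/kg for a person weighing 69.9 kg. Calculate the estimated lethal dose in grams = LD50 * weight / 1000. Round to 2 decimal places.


Lethal dose calculation:
Lethal dose = LD50 * body_weight / 1000
= 3722 * 69.9 / 1000
= 260167.8 / 1000
= 260.17 g

260.17


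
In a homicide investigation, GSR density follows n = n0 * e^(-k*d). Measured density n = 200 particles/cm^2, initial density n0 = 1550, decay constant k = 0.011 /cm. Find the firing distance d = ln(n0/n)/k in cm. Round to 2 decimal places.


GSR distance calculation:
n0/n = 1550 / 200 = 7.75
ln(n0/n) = 2.047693
d = 2.047693 / 0.011 = 186.15 cm

186.15


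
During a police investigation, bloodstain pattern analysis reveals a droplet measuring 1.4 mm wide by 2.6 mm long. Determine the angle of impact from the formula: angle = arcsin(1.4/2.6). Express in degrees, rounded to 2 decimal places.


Blood spatter impact angle calculation:
width / length = 1.4 / 2.6 = 0.538462
angle = arcsin(0.538462)
angle = 32.58 degrees

32.58


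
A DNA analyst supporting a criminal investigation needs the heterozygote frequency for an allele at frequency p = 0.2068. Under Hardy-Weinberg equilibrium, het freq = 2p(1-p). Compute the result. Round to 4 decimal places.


Hardy-Weinberg heterozygote frequency:
q = 1 - p = 1 - 0.2068 = 0.7932
2pq = 2 * 0.2068 * 0.7932 = 0.3281

0.3281


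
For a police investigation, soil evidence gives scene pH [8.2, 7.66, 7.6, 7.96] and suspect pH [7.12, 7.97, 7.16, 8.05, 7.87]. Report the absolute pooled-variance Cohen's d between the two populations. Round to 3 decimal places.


Pooled-variance Cohen's d for soil pH comparison:
Scene mean = 31.42 / 4 = 7.855
Suspect mean = 38.17 / 5 = 7.634
Scene sample variance s_s^2 = 0.0777
Suspect sample variance s_c^2 = 0.20763
Pooled variance = ((n_s-1)*s_s^2 + (n_c-1)*s_c^2) / (n_s + n_c - 2) = 0.151946
Pooled SD = sqrt(0.151946) = 0.389803
Mean difference = 0.221
|d| = |0.221| / 0.389803 = 0.567

0.567


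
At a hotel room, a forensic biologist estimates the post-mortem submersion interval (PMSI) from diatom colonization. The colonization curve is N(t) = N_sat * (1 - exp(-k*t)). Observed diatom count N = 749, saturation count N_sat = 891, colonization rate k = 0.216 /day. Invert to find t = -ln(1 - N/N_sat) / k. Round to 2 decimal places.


PMSI from diatom colonization curve:
N / N_sat = 749 / 891 = 0.840629
1 - N/N_sat = 0.159371
ln(1 - N/N_sat) = -1.83652
t = -ln(1 - N/N_sat) / k = -(-1.83652) / 0.216 = 8.50 days

8.50


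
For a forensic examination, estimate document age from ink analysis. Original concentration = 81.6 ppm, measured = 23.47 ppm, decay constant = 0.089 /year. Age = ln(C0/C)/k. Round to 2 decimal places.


Document age estimation:
C0/C = 81.6 / 23.47 = 3.476779
ln(C0/C) = 1.246106
t = 1.246106 / 0.089 = 14.00 years

14.00


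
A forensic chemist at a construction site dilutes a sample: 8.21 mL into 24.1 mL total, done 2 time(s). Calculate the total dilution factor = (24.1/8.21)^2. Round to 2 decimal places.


Dilution factor calculation:
Single dilution = V_total / V_sample = 24.1 / 8.21 ≈ 2.935445
Number of dilutions = 2
Total DF = (24.1 / 8.21)^2 (full precision, rounded at the end) = 8.62

8.62


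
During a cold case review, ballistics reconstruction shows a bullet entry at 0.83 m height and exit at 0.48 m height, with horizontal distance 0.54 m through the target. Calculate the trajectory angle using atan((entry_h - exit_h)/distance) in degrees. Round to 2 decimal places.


Bullet trajectory angle:
Height difference = 0.83 - 0.48 = 0.35 m
angle = atan(0.35 / 0.54)
angle = atan(0.648148)
angle = 32.95 degrees

32.95


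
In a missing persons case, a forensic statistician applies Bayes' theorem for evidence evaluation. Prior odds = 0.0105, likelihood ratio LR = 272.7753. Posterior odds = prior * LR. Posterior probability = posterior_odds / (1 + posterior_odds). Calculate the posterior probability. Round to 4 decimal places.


Bayesian evidence evaluation:
Posterior odds = prior_odds * LR = 0.0105 * 272.7753 = 2.864141
Posterior probability = posterior_odds / (1 + posterior_odds)
= 2.864141 / (1 + 2.864141)
= 2.864141 / 3.864141
= 0.7412

0.7412


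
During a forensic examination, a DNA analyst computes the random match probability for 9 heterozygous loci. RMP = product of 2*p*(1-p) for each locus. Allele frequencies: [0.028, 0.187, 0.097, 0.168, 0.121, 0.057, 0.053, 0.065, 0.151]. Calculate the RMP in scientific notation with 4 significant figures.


Computing RMP for 9 loci:
Locus 1: 2 * 0.028 * 0.972 = 0.054432
Locus 2: 2 * 0.187 * 0.813 = 0.304062
Locus 3: 2 * 0.097 * 0.903 = 0.175182
Locus 4: 2 * 0.168 * 0.832 = 0.279552
Locus 5: 2 * 0.121 * 0.879 = 0.212718
Locus 6: 2 * 0.057 * 0.943 = 0.107502
Locus 7: 2 * 0.053 * 0.947 = 0.100382
Locus 8: 2 * 0.065 * 0.935 = 0.12155
Locus 9: 2 * 0.151 * 0.849 = 0.256398
RMP = 5.798e-08

5.798e-08


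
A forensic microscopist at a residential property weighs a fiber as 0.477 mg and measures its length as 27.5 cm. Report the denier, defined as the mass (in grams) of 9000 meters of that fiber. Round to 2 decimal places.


Denier calculation:
Mass in grams = 0.477 mg / 1000 = 0.000477 g
Length in meters = 27.5 cm / 100 = 0.275 m
Linear density = mass / length = 0.000477 / 0.275 = 0.00173455 g/m
Denier = (g/m) * 9000 = 0.00173455 * 9000 = 15.61

15.61


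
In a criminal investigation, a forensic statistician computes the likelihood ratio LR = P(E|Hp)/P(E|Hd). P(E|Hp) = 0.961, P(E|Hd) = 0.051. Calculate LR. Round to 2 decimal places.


Likelihood ratio calculation:
LR = P(E|Hp) / P(E|Hd)
LR = 0.961 / 0.051
LR = 18.84

18.84


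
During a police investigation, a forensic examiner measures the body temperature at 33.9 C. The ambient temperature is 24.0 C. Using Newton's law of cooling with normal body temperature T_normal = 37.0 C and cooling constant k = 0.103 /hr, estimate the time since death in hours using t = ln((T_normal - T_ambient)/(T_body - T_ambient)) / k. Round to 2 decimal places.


Using Newton's law of cooling:
t = ln((T_normal - T_ambient) / (T_body - T_ambient)) / k
T_normal - T_ambient = 13.0
T_body - T_ambient = 9.9
Ratio = 1.313131
ln(ratio) = 0.272414
t = 0.272414 / 0.103 = 2.64 hours

2.64


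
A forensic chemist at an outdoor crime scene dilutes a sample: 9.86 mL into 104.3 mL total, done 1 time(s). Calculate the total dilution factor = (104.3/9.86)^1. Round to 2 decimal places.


Dilution factor calculation:
Single dilution = V_total / V_sample = 104.3 / 9.86 ≈ 10.578093
Number of dilutions = 1
Total DF = (104.3 / 9.86)^1 (full precision, rounded at the end) = 10.58

10.58


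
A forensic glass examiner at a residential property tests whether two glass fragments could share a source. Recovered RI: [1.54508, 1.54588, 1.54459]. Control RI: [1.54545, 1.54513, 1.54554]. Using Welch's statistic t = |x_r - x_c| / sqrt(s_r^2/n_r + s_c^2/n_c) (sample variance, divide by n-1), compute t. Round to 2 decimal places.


Welch's t-criterion for glass RI comparison:
Recovered mean = sum / n_r = 4.63555 / 3 = 1.5451833
Control mean = sum / n_c = 4.63612 / 3 = 1.5453733
Recovered sample variance s_r^2 = 4.24033e-07
Control sample variance s_c^2 = 4.64333e-08
Welch SE (unpooled) = sqrt(s_r^2/n_r + s_c^2/n_c) = sqrt(1.41344e-07 + 1.54778e-08) = sqrt(1.56822e-07) = 0.000396008
|mean_r - mean_c| = 0.00019
t = 0.00019 / 0.000396008 = 0.48

0.48


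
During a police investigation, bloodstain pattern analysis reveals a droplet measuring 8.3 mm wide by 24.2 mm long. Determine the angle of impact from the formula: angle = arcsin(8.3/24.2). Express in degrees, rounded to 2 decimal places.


Blood spatter impact angle calculation:
width / length = 8.3 / 24.2 = 0.342975
angle = arcsin(0.342975)
angle = 20.06 degrees

20.06


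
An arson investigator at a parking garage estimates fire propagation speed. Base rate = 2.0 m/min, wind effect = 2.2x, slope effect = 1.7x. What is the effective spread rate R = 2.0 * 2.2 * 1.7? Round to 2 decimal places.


Fire spread rate calculation:
R = R0 * wind_factor * slope_factor
= 2.0 * 2.2 * 1.7
= 4.4 * 1.7
= 7.48 m/min

7.48


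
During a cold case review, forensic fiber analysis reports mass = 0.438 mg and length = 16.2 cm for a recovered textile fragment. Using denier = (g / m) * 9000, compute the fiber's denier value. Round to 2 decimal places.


Denier calculation:
Mass in grams = 0.438 mg / 1000 = 0.000438 g
Length in meters = 16.2 cm / 100 = 0.162 m
Linear density = mass / length = 0.000438 / 0.162 = 0.0027037 g/m
Denier = (g/m) * 9000 = 0.0027037 * 9000 = 24.33

24.33


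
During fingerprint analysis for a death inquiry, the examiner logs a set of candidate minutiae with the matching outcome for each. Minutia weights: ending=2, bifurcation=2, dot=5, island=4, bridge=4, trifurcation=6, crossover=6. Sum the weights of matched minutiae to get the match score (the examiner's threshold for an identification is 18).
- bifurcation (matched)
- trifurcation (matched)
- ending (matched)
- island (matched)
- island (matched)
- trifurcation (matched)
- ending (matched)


Weighted minutiae match score:
  bifurcation: matched, +2 (running total 2)
  trifurcation: matched, +6 (running total 8)
  ending: matched, +2 (running total 10)
  island: matched, +4 (running total 14)
  island: matched, +4 (running total 18)
  trifurcation: matched, +6 (running total 24)
  ending: matched, +2 (running total 26)
Total score = 26
Threshold = 18; verdict = identification

26


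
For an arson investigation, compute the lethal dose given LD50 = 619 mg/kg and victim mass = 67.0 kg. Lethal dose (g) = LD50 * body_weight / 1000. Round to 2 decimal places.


Lethal dose calculation:
Lethal dose = LD50 * body_weight / 1000
= 619 * 67.0 / 1000
= 41473 / 1000
= 41.47 g

41.47


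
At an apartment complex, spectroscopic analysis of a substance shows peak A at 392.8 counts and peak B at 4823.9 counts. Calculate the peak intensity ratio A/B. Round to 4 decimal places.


Spectral peak ratio:
Peak A = 392.8 counts
Peak B = 4823.9 counts
Ratio = 392.8 / 4823.9 = 0.0814

0.0814


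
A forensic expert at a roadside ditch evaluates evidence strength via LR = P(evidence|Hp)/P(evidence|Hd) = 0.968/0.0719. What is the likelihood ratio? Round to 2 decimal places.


Likelihood ratio calculation:
LR = P(E|Hp) / P(E|Hd)
LR = 0.968 / 0.0719
LR = 13.46

13.46


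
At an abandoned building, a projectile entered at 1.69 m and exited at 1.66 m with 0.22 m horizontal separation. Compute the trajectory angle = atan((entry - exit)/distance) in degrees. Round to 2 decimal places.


Bullet trajectory angle:
Height difference = 1.69 - 1.66 = 0.03 m
angle = atan(0.03 / 0.22)
angle = atan(0.136364)
angle = 7.77 degrees

7.77
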